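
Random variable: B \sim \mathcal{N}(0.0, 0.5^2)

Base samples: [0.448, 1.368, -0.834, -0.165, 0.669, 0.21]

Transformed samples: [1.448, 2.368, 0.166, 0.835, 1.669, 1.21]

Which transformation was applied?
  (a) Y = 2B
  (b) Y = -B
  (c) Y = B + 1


Checking option (c) Y = B + 1:
  B = 0.448 -> Y = 1.448 ✓
  B = 1.368 -> Y = 2.368 ✓
  B = -0.834 -> Y = 0.166 ✓
All samples match this transformation.

(c) B + 1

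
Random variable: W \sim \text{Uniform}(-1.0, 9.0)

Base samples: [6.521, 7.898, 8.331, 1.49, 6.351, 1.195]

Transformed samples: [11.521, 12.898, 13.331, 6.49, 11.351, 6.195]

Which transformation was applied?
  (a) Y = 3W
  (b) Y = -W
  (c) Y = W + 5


Checking option (c) Y = W + 5:
  W = 6.521 -> Y = 11.521 ✓
  W = 7.898 -> Y = 12.898 ✓
  W = 8.331 -> Y = 13.331 ✓
All samples match this transformation.

(c) W + 5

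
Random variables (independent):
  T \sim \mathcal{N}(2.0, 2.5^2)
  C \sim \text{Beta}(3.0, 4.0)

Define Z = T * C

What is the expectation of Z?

For independent RVs: E[XY] = E[X]*E[Y]
E[T] = 2
E[C] = 0.42857143
E[Z] = 2 * 0.42857143 = 0.85714286

0.85714286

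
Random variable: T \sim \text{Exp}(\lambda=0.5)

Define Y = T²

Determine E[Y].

E[T²] = Var(T) + (E[T])² = 4 + 4 = 8

8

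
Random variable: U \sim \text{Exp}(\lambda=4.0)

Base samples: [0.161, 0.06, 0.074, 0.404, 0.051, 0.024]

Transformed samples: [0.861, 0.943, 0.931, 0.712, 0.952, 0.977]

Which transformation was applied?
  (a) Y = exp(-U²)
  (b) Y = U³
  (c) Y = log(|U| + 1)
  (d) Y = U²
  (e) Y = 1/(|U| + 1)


Checking option (e) Y = 1/(|U| + 1):
  U = 0.161 -> Y = 0.861 ✓
  U = 0.06 -> Y = 0.943 ✓
  U = 0.074 -> Y = 0.931 ✓
All samples match this transformation.

(e) 1/(|U| + 1)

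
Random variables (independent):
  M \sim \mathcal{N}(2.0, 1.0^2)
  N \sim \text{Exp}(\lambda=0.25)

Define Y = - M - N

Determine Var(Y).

For independent RVs: Var(aX + bY) = a²Var(X) + b²Var(Y)
Var(M) = 1
Var(N) = 16
Var(Y) = (-1)²*1 + (-1)²*16
= 1*1 + 1*16 = 17

17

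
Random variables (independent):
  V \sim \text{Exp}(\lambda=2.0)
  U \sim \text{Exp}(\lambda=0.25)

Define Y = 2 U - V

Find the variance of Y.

For independent RVs: Var(aX + bY) = a²Var(X) + b²Var(Y)
Var(V) = 0.25
Var(U) = 16
Var(Y) = (-1)²*0.25 + 2²*16
= 1*0.25 + 4*16 = 64.25

64.25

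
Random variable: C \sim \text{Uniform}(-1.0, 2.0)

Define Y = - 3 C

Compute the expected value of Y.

For Y = -3C:
E[Y] = -3 * E[C]
E[C] = (-1 + 2)/2 = 0.5
E[Y] = -3 * 0.5 = -1.5

-1.5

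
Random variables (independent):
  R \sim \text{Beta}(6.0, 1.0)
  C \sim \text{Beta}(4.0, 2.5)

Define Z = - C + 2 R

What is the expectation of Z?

E[Z] = 2*E[R] - 1*E[C]
E[R] = 0.85714286
E[C] = 0.61538462
E[Z] = 2*0.85714286 - 1*0.61538462 = 1.0989011

1.0989011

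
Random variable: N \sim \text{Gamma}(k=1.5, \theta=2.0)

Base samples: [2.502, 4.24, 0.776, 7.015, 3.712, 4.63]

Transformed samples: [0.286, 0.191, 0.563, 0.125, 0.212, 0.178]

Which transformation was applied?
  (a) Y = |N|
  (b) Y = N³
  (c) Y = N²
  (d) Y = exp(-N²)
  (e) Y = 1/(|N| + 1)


Checking option (e) Y = 1/(|N| + 1):
  N = 2.502 -> Y = 0.286 ✓
  N = 4.24 -> Y = 0.191 ✓
  N = 0.776 -> Y = 0.563 ✓
All samples match this transformation.

(e) 1/(|N| + 1)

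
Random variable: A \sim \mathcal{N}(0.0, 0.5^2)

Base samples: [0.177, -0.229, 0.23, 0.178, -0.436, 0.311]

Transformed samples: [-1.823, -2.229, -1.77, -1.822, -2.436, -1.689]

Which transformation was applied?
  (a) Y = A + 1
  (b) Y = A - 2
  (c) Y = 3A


Checking option (b) Y = A - 2:
  A = 0.177 -> Y = -1.823 ✓
  A = -0.229 -> Y = -2.229 ✓
  A = 0.23 -> Y = -1.77 ✓
All samples match this transformation.

(b) A - 2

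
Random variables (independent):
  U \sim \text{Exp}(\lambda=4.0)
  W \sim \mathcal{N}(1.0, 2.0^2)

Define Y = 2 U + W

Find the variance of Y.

For independent RVs: Var(aX + bY) = a²Var(X) + b²Var(Y)
Var(U) = 0.0625
Var(W) = 4
Var(Y) = 2²*0.0625 + 1²*4
= 4*0.0625 + 1*4 = 4.25

4.25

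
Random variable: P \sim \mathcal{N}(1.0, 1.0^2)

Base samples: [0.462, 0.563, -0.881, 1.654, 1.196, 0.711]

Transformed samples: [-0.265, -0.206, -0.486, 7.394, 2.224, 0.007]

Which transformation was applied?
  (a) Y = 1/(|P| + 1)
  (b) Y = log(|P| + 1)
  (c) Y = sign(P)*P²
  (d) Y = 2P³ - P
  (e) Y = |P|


Checking option (d) Y = 2P³ - P:
  P = 0.462 -> Y = -0.265 ✓
  P = 0.563 -> Y = -0.206 ✓
  P = -0.881 -> Y = -0.486 ✓
All samples match this transformation.

(d) 2P³ - P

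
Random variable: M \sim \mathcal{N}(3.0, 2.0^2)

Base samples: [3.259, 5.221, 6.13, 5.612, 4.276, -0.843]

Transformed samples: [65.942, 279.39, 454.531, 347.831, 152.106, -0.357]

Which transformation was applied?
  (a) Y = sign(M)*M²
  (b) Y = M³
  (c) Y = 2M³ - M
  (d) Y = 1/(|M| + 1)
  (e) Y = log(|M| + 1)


Checking option (c) Y = 2M³ - M:
  M = 3.259 -> Y = 65.942 ✓
  M = 5.221 -> Y = 279.39 ✓
  M = 6.13 -> Y = 454.531 ✓
All samples match this transformation.

(c) 2M³ - M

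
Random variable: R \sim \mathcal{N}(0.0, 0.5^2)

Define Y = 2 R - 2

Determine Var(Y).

For Y = aR + b: Var(Y) = a² * Var(R)
Var(R) = 0.5^2 = 0.25
Var(Y) = 2² * 0.25 = 4 * 0.25 = 1

1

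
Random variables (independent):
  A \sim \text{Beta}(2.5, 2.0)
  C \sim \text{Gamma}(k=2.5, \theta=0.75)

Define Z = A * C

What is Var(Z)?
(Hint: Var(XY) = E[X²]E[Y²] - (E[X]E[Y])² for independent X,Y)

Var(XY) = E[X²]E[Y²] - (E[X]E[Y])²
E[A] = 0.55555556, Var(A) = 0.044893378
E[C] = 1.875, Var(C) = 1.40625
E[A²] = 0.044893378 + 0.55555556² = 0.35353535
E[C²] = 1.40625 + 1.875² = 4.921875
Var(Z) = 0.35353535*4.921875 - (0.55555556*1.875)²
= 1.7400568 - 1.0850694 = 0.65498737

0.65498737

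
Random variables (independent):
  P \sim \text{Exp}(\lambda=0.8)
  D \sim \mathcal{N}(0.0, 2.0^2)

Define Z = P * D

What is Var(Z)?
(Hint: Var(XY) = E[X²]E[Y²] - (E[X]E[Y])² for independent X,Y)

Var(XY) = E[X²]E[Y²] - (E[X]E[Y])²
E[P] = 1.25, Var(P) = 1.5625
E[D] = 0, Var(D) = 4
E[P²] = 1.5625 + 1.25² = 3.125
E[D²] = 4 + 0² = 4
Var(Z) = 3.125*4 - (1.25*0)²
= 12.5 - 0 = 12.5

12.5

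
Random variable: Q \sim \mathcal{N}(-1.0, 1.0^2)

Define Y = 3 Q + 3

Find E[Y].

For Y = 3Q + 3:
E[Y] = 3 * E[Q] + 3
E[Q] = -1.0 = -1
E[Y] = 3 * (-1) + 3 = 0

0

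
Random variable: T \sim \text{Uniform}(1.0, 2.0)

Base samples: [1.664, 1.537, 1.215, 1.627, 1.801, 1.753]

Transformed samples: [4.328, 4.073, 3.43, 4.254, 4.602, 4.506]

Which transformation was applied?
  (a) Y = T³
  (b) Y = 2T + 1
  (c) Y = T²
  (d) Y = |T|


Checking option (b) Y = 2T + 1:
  T = 1.664 -> Y = 4.328 ✓
  T = 1.537 -> Y = 4.073 ✓
  T = 1.215 -> Y = 3.43 ✓
All samples match this transformation.

(b) 2T + 1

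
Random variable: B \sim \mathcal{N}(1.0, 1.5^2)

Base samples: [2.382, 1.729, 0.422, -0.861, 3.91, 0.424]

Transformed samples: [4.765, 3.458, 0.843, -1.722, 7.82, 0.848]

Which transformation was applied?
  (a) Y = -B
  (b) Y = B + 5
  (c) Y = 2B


Checking option (c) Y = 2B:
  B = 2.382 -> Y = 4.765 ✓
  B = 1.729 -> Y = 3.458 ✓
  B = 0.422 -> Y = 0.843 ✓
All samples match this transformation.

(c) 2B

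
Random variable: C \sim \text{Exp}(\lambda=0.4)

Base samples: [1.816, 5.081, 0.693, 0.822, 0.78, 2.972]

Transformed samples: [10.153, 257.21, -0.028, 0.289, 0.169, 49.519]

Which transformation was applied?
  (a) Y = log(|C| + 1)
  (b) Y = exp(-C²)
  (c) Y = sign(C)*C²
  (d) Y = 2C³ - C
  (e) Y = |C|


Checking option (d) Y = 2C³ - C:
  C = 1.816 -> Y = 10.153 ✓
  C = 5.081 -> Y = 257.21 ✓
  C = 0.693 -> Y = -0.028 ✓
All samples match this transformation.

(d) 2C³ - C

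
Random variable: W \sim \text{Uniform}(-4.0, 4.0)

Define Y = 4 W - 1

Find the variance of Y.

For Y = aW + b: Var(Y) = a² * Var(W)
Var(W) = (4 + 4)^2/12 = 5.3333333
Var(Y) = 4² * 5.3333333 = 16 * 5.3333333 = 85.333333

85.333333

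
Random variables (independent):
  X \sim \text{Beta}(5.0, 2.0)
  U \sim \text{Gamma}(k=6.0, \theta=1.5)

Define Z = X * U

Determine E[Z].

For independent RVs: E[XY] = E[X]*E[Y]
E[X] = 0.71428571
E[U] = 9
E[Z] = 0.71428571 * 9 = 6.4285714

6.4285714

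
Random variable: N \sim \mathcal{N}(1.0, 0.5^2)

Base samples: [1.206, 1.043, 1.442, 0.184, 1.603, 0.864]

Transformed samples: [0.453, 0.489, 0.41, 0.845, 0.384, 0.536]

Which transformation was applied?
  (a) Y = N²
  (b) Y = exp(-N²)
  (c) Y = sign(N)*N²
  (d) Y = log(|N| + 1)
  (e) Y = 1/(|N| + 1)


Checking option (e) Y = 1/(|N| + 1):
  N = 1.206 -> Y = 0.453 ✓
  N = 1.043 -> Y = 0.489 ✓
  N = 1.442 -> Y = 0.41 ✓
All samples match this transformation.

(e) 1/(|N| + 1)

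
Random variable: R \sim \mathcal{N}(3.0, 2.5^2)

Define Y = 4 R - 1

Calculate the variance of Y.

For Y = aR + b: Var(Y) = a² * Var(R)
Var(R) = 2.5^2 = 6.25
Var(Y) = 4² * 6.25 = 16 * 6.25 = 100

100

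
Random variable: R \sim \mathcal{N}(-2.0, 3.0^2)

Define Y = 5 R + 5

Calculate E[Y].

For Y = 5R + 5:
E[Y] = 5 * E[R] + 5
E[R] = -2.0 = -2
E[Y] = 5 * (-2) + 5 = -5

-5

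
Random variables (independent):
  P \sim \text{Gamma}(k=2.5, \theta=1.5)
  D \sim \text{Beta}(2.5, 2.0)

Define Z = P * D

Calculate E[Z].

For independent RVs: E[XY] = E[X]*E[Y]
E[P] = 3.75
E[D] = 0.55555556
E[Z] = 3.75 * 0.55555556 = 2.0833333

2.0833333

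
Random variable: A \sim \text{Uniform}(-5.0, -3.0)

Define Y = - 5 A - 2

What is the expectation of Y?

For Y = -5A - 2:
E[Y] = -5 * E[A] - 2
E[A] = (-5 - 3)/2 = -4
E[Y] = -5 * (-4) - 2 = 18

18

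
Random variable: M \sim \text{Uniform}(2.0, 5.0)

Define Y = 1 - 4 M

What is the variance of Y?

For Y = aM + b: Var(Y) = a² * Var(M)
Var(M) = (5 - 2)^2/12 = 0.75
Var(Y) = (-4)² * 0.75 = 16 * 0.75 = 12

12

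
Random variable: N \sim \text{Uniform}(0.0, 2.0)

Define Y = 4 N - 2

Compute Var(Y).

For Y = aN + b: Var(Y) = a² * Var(N)
Var(N) = (2 - 0)^2/12 = 0.33333333
Var(Y) = 4² * 0.33333333 = 16 * 0.33333333 = 5.3333333

5.3333333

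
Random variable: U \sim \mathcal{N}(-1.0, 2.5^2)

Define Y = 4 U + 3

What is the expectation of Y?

For Y = 4U + 3:
E[Y] = 4 * E[U] + 3
E[U] = -1.0 = -1
E[Y] = 4 * (-1) + 3 = -1

-1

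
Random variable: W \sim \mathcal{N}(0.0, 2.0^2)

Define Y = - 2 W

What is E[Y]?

For Y = -2W:
E[Y] = -2 * E[W]
E[W] = 0.0 = 0
E[Y] = -2 * 0 = 0

0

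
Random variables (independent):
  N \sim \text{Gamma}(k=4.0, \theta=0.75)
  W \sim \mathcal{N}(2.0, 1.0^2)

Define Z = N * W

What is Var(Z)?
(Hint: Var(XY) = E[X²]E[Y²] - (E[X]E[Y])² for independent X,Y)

Var(XY) = E[X²]E[Y²] - (E[X]E[Y])²
E[N] = 3, Var(N) = 2.25
E[W] = 2, Var(W) = 1
E[N²] = 2.25 + 3² = 11.25
E[W²] = 1 + 2² = 5
Var(Z) = 11.25*5 - (3*2)²
= 56.25 - 36 = 20.25

20.25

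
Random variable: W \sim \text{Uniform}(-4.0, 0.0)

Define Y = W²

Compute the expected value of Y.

E[W²] = Var(W) + (E[W])² = 1.3333333 + 4 = 5.3333333

5.3333333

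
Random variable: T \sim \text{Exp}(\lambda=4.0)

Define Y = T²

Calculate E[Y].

E[T²] = Var(T) + (E[T])² = 0.0625 + 0.0625 = 0.125

0.125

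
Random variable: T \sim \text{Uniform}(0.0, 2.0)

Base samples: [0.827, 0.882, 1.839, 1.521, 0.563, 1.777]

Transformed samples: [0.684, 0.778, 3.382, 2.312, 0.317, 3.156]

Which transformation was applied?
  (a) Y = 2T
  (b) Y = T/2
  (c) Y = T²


Checking option (c) Y = T²:
  T = 0.827 -> Y = 0.684 ✓
  T = 0.882 -> Y = 0.778 ✓
  T = 1.839 -> Y = 3.382 ✓
All samples match this transformation.

(c) T²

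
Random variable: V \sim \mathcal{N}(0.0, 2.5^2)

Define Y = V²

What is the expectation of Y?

Using E[X²] = Var(X) + (E[X])²:
E[V] = 0
Var(V) = 2.5^2 = 6.25
E[V²] = 6.25 + 0² = 6.25 + 0 = 6.25

6.25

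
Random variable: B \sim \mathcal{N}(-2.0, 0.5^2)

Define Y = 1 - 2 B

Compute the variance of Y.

For Y = aB + b: Var(Y) = a² * Var(B)
Var(B) = 0.5^2 = 0.25
Var(Y) = (-2)² * 0.25 = 4 * 0.25 = 1

1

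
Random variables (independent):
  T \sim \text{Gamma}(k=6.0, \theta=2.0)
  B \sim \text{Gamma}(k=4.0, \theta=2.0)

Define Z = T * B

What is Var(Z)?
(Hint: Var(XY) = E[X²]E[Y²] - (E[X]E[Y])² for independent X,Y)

Var(XY) = E[X²]E[Y²] - (E[X]E[Y])²
E[T] = 12, Var(T) = 24
E[B] = 8, Var(B) = 16
E[T²] = 24 + 12² = 168
E[B²] = 16 + 8² = 80
Var(Z) = 168*80 - (12*8)²
= 13440 - 9216 = 4224

4224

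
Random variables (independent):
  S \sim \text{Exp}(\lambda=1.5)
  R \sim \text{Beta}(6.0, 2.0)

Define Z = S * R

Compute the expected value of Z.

For independent RVs: E[XY] = E[X]*E[Y]
E[S] = 0.66666667
E[R] = 0.75
E[Z] = 0.66666667 * 0.75 = 0.5

0.5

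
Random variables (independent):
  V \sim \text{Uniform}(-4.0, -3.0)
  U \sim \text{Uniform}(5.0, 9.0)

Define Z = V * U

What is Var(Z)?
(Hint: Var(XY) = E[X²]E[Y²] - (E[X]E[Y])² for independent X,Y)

Var(XY) = E[X²]E[Y²] - (E[X]E[Y])²
E[V] = -3.5, Var(V) = 0.083333333
E[U] = 7, Var(U) = 1.3333333
E[V²] = 0.083333333 + (-3.5)² = 12.333333
E[U²] = 1.3333333 + 7² = 50.333333
Var(Z) = 12.333333*50.333333 - (-3.5*7)²
= 620.77778 - 600.25 = 20.527778

20.527778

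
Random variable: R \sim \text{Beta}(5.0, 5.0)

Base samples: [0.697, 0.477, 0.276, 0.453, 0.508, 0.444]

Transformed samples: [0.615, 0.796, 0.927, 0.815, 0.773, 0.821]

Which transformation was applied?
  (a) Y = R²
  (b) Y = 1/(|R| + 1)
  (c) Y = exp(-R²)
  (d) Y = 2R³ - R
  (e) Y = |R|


Checking option (c) Y = exp(-R²):
  R = 0.697 -> Y = 0.615 ✓
  R = 0.477 -> Y = 0.796 ✓
  R = 0.276 -> Y = 0.927 ✓
All samples match this transformation.

(c) exp(-R²)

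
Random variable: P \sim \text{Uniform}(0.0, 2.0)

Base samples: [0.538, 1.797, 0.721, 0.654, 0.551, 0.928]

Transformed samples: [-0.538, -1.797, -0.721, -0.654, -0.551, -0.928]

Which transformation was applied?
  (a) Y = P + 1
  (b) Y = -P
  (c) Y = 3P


Checking option (b) Y = -P:
  P = 0.538 -> Y = -0.538 ✓
  P = 1.797 -> Y = -1.797 ✓
  P = 0.721 -> Y = -0.721 ✓
All samples match this transformation.

(b) -P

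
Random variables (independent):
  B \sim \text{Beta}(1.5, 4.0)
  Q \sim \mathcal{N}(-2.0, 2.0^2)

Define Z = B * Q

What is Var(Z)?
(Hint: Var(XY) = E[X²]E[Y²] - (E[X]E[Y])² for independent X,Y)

Var(XY) = E[X²]E[Y²] - (E[X]E[Y])²
E[B] = 0.27272727, Var(B) = 0.03051494
E[Q] = -2, Var(Q) = 4
E[B²] = 0.03051494 + 0.27272727² = 0.1048951
E[Q²] = 4 + (-2)² = 8
Var(Z) = 0.1048951*8 - (0.27272727*(-2))²
= 0.83916084 - 0.29752066 = 0.54164018

0.54164018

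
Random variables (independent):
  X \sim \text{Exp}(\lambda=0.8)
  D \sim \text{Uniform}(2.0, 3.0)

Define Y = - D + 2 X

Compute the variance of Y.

For independent RVs: Var(aX + bY) = a²Var(X) + b²Var(Y)
Var(X) = 1.5625
Var(D) = 0.083333333
Var(Y) = 2²*1.5625 + (-1)²*0.083333333
= 4*1.5625 + 1*0.083333333 = 6.3333333

6.3333333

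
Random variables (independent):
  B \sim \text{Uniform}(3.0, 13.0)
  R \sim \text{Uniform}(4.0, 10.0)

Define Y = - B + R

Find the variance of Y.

For independent RVs: Var(aX + bY) = a²Var(X) + b²Var(Y)
Var(B) = 8.3333333
Var(R) = 3
Var(Y) = (-1)²*8.3333333 + 1²*3
= 1*8.3333333 + 1*3 = 11.333333

11.333333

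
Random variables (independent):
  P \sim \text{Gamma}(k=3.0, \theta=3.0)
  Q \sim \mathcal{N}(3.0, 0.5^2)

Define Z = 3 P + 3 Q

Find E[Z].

E[Z] = 3*E[P] + 3*E[Q]
E[P] = 9
E[Q] = 3
E[Z] = 3*9 + 3*3 = 36

36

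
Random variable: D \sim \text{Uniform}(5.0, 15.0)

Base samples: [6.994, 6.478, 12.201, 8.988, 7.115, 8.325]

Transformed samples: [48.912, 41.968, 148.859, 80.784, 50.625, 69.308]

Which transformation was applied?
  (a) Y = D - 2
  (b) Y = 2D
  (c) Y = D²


Checking option (c) Y = D²:
  D = 6.994 -> Y = 48.912 ✓
  D = 6.478 -> Y = 41.968 ✓
  D = 12.201 -> Y = 148.859 ✓
All samples match this transformation.

(c) D²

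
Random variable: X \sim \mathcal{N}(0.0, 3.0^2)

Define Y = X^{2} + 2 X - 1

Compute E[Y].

E[Y] = 1*E[X²] + 2*E[X] - 1
E[X] = 0
E[X²] = Var(X) + (E[X])² = 9 + 0 = 9
E[Y] = 1*9 + 2*0 - 1 = 8

8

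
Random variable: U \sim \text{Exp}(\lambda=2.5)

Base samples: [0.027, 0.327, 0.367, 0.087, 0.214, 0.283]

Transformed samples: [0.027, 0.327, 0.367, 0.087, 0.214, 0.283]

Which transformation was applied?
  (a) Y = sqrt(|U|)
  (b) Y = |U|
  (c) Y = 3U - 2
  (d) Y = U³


Checking option (b) Y = |U|:
  U = 0.027 -> Y = 0.027 ✓
  U = 0.327 -> Y = 0.327 ✓
  U = 0.367 -> Y = 0.367 ✓
All samples match this transformation.

(b) |U|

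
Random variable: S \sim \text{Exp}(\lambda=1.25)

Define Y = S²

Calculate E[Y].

Using E[X²] = Var(X) + (E[X])²:
E[S] = 0.8
Var(S) = 1/1.25^2 = 0.64
E[S²] = 0.64 + 0.8² = 0.64 + 0.64 = 1.28

1.28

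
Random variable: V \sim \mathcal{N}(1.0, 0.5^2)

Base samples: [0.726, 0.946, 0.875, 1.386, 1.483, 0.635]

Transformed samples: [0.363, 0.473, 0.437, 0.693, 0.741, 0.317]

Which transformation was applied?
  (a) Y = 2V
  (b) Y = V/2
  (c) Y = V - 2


Checking option (b) Y = V/2:
  V = 0.726 -> Y = 0.363 ✓
  V = 0.946 -> Y = 0.473 ✓
  V = 0.875 -> Y = 0.437 ✓
All samples match this transformation.

(b) V/2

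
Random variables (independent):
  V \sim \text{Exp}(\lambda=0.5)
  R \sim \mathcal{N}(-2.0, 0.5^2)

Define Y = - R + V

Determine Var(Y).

For independent RVs: Var(aX + bY) = a²Var(X) + b²Var(Y)
Var(V) = 4
Var(R) = 0.25
Var(Y) = 1²*4 + (-1)²*0.25
= 1*4 + 1*0.25 = 4.25

4.25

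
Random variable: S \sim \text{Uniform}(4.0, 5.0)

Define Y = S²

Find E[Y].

Using E[X²] = Var(X) + (E[X])²:
E[S] = 4.5
Var(S) = (5 - 4)^2/12 = 0.083333333
E[S²] = 0.083333333 + 4.5² = 0.083333333 + 20.25 = 20.333333

20.333333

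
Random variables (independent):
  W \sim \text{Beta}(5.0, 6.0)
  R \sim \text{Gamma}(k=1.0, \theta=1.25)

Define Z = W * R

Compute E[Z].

For independent RVs: E[XY] = E[X]*E[Y]
E[W] = 0.45454545
E[R] = 1.25
E[Z] = 0.45454545 * 1.25 = 0.56818182

0.56818182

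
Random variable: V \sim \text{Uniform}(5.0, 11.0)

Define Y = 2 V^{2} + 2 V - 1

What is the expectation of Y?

E[Y] = 2*E[V²] + 2*E[V] - 1
E[V] = 8
E[V²] = Var(V) + (E[V])² = 3 + 64 = 67
E[Y] = 2*67 + 2*8 - 1 = 149

149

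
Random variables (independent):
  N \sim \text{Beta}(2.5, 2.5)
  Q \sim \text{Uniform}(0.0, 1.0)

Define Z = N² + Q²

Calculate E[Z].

E[Z] = E[N²] + E[Q²]
E[N²] = Var(N) + E[N]² = 0.041666667 + 0.25 = 0.29166667
E[Q²] = Var(Q) + E[Q]² = 0.083333333 + 0.25 = 0.33333333
E[Z] = 0.29166667 + 0.33333333 = 0.625

0.625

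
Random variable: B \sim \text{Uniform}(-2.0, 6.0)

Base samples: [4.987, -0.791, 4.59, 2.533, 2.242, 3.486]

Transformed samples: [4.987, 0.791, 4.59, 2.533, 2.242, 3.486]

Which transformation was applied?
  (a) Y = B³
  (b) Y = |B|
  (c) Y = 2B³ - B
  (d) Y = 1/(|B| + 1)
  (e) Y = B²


Checking option (b) Y = |B|:
  B = 4.987 -> Y = 4.987 ✓
  B = -0.791 -> Y = 0.791 ✓
  B = 4.59 -> Y = 4.59 ✓
All samples match this transformation.

(b) |B|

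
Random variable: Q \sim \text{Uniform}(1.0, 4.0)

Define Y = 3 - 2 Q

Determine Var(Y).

For Y = aQ + b: Var(Y) = a² * Var(Q)
Var(Q) = (4 - 1)^2/12 = 0.75
Var(Y) = (-2)² * 0.75 = 4 * 0.75 = 3

3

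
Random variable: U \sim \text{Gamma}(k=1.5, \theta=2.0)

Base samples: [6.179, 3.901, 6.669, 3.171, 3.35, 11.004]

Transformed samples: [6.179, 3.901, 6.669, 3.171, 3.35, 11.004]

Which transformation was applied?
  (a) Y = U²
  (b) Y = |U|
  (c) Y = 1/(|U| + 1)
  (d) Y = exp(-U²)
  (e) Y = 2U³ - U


Checking option (b) Y = |U|:
  U = 6.179 -> Y = 6.179 ✓
  U = 3.901 -> Y = 3.901 ✓
  U = 6.669 -> Y = 6.669 ✓
All samples match this transformation.

(b) |U|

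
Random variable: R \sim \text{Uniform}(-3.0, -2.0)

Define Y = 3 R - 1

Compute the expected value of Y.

For Y = 3R - 1:
E[Y] = 3 * E[R] - 1
E[R] = (-3 - 2)/2 = -2.5
E[Y] = 3 * (-2.5) - 1 = -8.5

-8.5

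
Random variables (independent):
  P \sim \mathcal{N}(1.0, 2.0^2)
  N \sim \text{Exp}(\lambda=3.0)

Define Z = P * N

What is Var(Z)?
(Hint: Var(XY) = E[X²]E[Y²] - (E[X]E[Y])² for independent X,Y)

Var(XY) = E[X²]E[Y²] - (E[X]E[Y])²
E[P] = 1, Var(P) = 4
E[N] = 0.33333333, Var(N) = 0.11111111
E[P²] = 4 + 1² = 5
E[N²] = 0.11111111 + 0.33333333² = 0.22222222
Var(Z) = 5*0.22222222 - (1*0.33333333)²
= 1.1111111 - 0.11111111 = 1

1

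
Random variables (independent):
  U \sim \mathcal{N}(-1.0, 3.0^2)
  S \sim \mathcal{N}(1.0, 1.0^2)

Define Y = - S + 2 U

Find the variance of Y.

For independent RVs: Var(aX + bY) = a²Var(X) + b²Var(Y)
Var(U) = 9
Var(S) = 1
Var(Y) = 2²*9 + (-1)²*1
= 4*9 + 1*1 = 37

37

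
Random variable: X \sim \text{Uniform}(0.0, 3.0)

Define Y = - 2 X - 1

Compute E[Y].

For Y = -2X - 1:
E[Y] = -2 * E[X] - 1
E[X] = (0 + 3)/2 = 1.5
E[Y] = -2 * 1.5 - 1 = -4

-4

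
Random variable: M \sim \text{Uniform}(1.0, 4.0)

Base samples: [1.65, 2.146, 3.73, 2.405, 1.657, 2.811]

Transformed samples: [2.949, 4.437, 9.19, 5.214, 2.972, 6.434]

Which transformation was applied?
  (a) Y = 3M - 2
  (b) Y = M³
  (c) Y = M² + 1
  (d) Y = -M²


Checking option (a) Y = 3M - 2:
  M = 1.65 -> Y = 2.949 ✓
  M = 2.146 -> Y = 4.437 ✓
  M = 3.73 -> Y = 9.19 ✓
All samples match this transformation.

(a) 3M - 2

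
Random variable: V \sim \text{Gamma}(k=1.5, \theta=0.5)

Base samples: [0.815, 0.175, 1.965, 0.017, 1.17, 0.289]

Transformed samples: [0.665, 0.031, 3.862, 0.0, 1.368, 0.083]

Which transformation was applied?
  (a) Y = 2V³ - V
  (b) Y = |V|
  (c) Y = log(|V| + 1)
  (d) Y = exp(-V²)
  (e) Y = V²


Checking option (e) Y = V²:
  V = 0.815 -> Y = 0.665 ✓
  V = 0.175 -> Y = 0.031 ✓
  V = 1.965 -> Y = 3.862 ✓
All samples match this transformation.

(e) V²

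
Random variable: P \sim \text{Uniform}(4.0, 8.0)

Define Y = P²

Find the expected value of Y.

E[P²] = Var(P) + (E[P])² = 1.3333333 + 36 = 37.333333

37.333333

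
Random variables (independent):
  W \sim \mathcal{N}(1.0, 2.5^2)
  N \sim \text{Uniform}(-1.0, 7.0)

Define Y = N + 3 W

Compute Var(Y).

For independent RVs: Var(aX + bY) = a²Var(X) + b²Var(Y)
Var(W) = 6.25
Var(N) = 5.3333333
Var(Y) = 3²*6.25 + 1²*5.3333333
= 9*6.25 + 1*5.3333333 = 61.583333

61.583333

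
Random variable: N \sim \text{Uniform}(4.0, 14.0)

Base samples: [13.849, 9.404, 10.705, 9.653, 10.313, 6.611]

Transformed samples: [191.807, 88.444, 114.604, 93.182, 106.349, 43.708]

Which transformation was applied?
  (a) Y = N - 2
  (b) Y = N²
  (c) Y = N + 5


Checking option (b) Y = N²:
  N = 13.849 -> Y = 191.807 ✓
  N = 9.404 -> Y = 88.444 ✓
  N = 10.705 -> Y = 114.604 ✓
All samples match this transformation.

(b) N²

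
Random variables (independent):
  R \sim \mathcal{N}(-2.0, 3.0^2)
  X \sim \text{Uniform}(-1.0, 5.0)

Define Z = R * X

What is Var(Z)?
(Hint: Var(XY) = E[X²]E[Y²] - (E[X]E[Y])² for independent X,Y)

Var(XY) = E[X²]E[Y²] - (E[X]E[Y])²
E[R] = -2, Var(R) = 9
E[X] = 2, Var(X) = 3
E[R²] = 9 + (-2)² = 13
E[X²] = 3 + 2² = 7
Var(Z) = 13*7 - (-2*2)²
= 91 - 16 = 75

75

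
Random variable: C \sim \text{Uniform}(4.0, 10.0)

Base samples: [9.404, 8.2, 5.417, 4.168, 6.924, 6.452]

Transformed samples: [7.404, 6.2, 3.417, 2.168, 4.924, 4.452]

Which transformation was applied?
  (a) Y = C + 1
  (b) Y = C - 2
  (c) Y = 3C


Checking option (b) Y = C - 2:
  C = 9.404 -> Y = 7.404 ✓
  C = 8.2 -> Y = 6.2 ✓
  C = 5.417 -> Y = 3.417 ✓
All samples match this transformation.

(b) C - 2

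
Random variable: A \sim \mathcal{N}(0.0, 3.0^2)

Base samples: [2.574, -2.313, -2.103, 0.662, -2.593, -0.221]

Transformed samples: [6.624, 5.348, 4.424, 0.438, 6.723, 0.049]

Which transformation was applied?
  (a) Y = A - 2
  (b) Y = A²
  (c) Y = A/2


Checking option (b) Y = A²:
  A = 2.574 -> Y = 6.624 ✓
  A = -2.313 -> Y = 5.348 ✓
  A = -2.103 -> Y = 4.424 ✓
All samples match this transformation.

(b) A²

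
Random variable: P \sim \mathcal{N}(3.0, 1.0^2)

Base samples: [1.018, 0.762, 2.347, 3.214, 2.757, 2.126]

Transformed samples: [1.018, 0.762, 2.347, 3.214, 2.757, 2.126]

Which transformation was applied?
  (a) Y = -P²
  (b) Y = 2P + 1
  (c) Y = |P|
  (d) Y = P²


Checking option (c) Y = |P|:
  P = 1.018 -> Y = 1.018 ✓
  P = 0.762 -> Y = 0.762 ✓
  P = 2.347 -> Y = 2.347 ✓
All samples match this transformation.

(c) |P|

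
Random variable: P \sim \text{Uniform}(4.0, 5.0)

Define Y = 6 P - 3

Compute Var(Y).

For Y = aP + b: Var(Y) = a² * Var(P)
Var(P) = (5 - 4)^2/12 = 0.083333333
Var(Y) = 6² * 0.083333333 = 36 * 0.083333333 = 3

3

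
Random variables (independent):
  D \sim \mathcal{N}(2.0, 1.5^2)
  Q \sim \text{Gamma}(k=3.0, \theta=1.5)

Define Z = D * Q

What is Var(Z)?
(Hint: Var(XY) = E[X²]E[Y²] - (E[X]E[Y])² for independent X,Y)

Var(XY) = E[X²]E[Y²] - (E[X]E[Y])²
E[D] = 2, Var(D) = 2.25
E[Q] = 4.5, Var(Q) = 6.75
E[D²] = 2.25 + 2² = 6.25
E[Q²] = 6.75 + 4.5² = 27
Var(Z) = 6.25*27 - (2*4.5)²
= 168.75 - 81 = 87.75

87.75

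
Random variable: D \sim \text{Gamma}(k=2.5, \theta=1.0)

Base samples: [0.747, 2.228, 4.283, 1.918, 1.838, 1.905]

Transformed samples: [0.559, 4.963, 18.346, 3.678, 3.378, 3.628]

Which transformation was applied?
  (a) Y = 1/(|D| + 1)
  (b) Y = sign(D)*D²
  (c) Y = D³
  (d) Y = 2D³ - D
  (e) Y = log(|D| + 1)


Checking option (b) Y = sign(D)*D²:
  D = 0.747 -> Y = 0.559 ✓
  D = 2.228 -> Y = 4.963 ✓
  D = 4.283 -> Y = 18.346 ✓
All samples match this transformation.

(b) sign(D)*D²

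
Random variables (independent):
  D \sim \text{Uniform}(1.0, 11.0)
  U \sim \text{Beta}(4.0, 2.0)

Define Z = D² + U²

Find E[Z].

E[Z] = E[D²] + E[U²]
E[D²] = Var(D) + E[D]² = 8.3333333 + 36 = 44.333333
E[U²] = Var(U) + E[U]² = 0.031746032 + 0.44444444 = 0.47619048
E[Z] = 44.333333 + 0.47619048 = 44.809524

44.809524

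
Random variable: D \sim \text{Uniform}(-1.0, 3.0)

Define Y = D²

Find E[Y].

Using E[X²] = Var(X) + (E[X])²:
E[D] = 1
Var(D) = (3 + 1)^2/12 = 1.3333333
E[D²] = 1.3333333 + 1² = 1.3333333 + 1 = 2.3333333

2.3333333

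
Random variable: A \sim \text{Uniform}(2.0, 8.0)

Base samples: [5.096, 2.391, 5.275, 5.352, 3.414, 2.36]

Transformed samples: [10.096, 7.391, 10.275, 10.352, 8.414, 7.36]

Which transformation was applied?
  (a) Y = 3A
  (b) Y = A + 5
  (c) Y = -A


Checking option (b) Y = A + 5:
  A = 5.096 -> Y = 10.096 ✓
  A = 2.391 -> Y = 7.391 ✓
  A = 5.275 -> Y = 10.275 ✓
All samples match this transformation.

(b) A + 5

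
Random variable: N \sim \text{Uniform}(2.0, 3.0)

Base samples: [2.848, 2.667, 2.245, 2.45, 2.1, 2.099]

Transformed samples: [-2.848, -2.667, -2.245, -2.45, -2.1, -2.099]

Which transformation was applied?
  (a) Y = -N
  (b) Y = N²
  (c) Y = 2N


Checking option (a) Y = -N:
  N = 2.848 -> Y = -2.848 ✓
  N = 2.667 -> Y = -2.667 ✓
  N = 2.245 -> Y = -2.245 ✓
All samples match this transformation.

(a) -N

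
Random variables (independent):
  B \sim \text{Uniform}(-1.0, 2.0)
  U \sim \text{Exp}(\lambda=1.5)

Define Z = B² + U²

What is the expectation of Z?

E[Z] = E[B²] + E[U²]
E[B²] = Var(B) + E[B]² = 0.75 + 0.25 = 1
E[U²] = Var(U) + E[U]² = 0.44444444 + 0.44444444 = 0.88888889
E[Z] = 1 + 0.88888889 = 1.8888889

1.8888889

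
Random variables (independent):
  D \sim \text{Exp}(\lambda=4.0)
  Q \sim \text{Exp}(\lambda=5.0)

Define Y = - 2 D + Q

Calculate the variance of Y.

For independent RVs: Var(aX + bY) = a²Var(X) + b²Var(Y)
Var(D) = 0.0625
Var(Q) = 0.04
Var(Y) = (-2)²*0.0625 + 1²*0.04
= 4*0.0625 + 1*0.04 = 0.29

0.29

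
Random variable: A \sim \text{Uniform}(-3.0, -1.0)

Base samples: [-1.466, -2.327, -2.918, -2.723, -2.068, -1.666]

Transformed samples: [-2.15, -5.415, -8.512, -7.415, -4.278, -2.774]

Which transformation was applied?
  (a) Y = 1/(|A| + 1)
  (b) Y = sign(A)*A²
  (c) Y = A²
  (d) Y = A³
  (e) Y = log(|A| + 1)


Checking option (b) Y = sign(A)*A²:
  A = -1.466 -> Y = -2.15 ✓
  A = -2.327 -> Y = -5.415 ✓
  A = -2.918 -> Y = -8.512 ✓
All samples match this transformation.

(b) sign(A)*A²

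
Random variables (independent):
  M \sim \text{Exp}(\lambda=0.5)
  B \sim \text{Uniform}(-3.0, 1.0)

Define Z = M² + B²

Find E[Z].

E[Z] = E[M²] + E[B²]
E[M²] = Var(M) + E[M]² = 4 + 4 = 8
E[B²] = Var(B) + E[B]² = 1.3333333 + 1 = 2.3333333
E[Z] = 8 + 2.3333333 = 10.333333

10.333333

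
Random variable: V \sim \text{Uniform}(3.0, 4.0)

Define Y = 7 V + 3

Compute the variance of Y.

For Y = aV + b: Var(Y) = a² * Var(V)
Var(V) = (4 - 3)^2/12 = 0.083333333
Var(Y) = 7² * 0.083333333 = 49 * 0.083333333 = 4.0833333

4.0833333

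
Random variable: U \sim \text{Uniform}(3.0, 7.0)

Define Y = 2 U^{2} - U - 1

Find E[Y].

E[Y] = 2*E[U²] - 1*E[U] - 1
E[U] = 5
E[U²] = Var(U) + (E[U])² = 1.3333333 + 25 = 26.333333
E[Y] = 2*26.333333 - 1*5 - 1 = 46.666667

46.666667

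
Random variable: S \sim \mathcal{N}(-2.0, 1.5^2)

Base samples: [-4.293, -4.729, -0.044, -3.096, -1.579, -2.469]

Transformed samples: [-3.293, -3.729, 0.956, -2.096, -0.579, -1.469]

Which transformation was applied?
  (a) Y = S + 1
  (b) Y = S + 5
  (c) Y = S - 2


Checking option (a) Y = S + 1:
  S = -4.293 -> Y = -3.293 ✓
  S = -4.729 -> Y = -3.729 ✓
  S = -0.044 -> Y = 0.956 ✓
All samples match this transformation.

(a) S + 1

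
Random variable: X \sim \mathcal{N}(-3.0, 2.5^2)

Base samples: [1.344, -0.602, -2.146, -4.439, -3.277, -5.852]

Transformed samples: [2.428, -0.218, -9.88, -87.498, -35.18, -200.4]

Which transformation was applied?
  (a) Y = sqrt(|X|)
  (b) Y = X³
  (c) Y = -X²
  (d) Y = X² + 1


Checking option (b) Y = X³:
  X = 1.344 -> Y = 2.428 ✓
  X = -0.602 -> Y = -0.218 ✓
  X = -2.146 -> Y = -9.88 ✓
All samples match this transformation.

(b) X³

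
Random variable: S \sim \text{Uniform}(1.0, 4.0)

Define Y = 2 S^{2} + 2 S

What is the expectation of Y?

E[Y] = 2*E[S²] + 2*E[S]
E[S] = 2.5
E[S²] = Var(S) + (E[S])² = 0.75 + 6.25 = 7
E[Y] = 2*7 + 2*2.5 = 19

19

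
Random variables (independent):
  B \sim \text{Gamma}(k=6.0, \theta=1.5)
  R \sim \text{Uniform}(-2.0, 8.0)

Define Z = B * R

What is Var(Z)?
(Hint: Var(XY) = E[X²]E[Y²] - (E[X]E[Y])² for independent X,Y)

Var(XY) = E[X²]E[Y²] - (E[X]E[Y])²
E[B] = 9, Var(B) = 13.5
E[R] = 3, Var(R) = 8.3333333
E[B²] = 13.5 + 9² = 94.5
E[R²] = 8.3333333 + 3² = 17.333333
Var(Z) = 94.5*17.333333 - (9*3)²
= 1638 - 729 = 909

909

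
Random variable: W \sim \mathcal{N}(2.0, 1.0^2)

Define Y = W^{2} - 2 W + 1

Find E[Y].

E[Y] = 1*E[W²] - 2*E[W] + 1
E[W] = 2
E[W²] = Var(W) + (E[W])² = 1 + 4 = 5
E[Y] = 1*5 - 2*2 + 1 = 2

2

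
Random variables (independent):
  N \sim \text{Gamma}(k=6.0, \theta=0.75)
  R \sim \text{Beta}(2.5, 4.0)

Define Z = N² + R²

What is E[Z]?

E[Z] = E[N²] + E[R²]
E[N²] = Var(N) + E[N]² = 3.375 + 20.25 = 23.625
E[R²] = Var(R) + E[R]² = 0.031558185 + 0.14792899 = 0.17948718
E[Z] = 23.625 + 0.17948718 = 23.804487

23.804487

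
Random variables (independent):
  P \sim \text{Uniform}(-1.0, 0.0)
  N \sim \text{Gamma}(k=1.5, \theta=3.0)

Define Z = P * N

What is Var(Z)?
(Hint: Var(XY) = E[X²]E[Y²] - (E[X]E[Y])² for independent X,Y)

Var(XY) = E[X²]E[Y²] - (E[X]E[Y])²
E[P] = -0.5, Var(P) = 0.083333333
E[N] = 4.5, Var(N) = 13.5
E[P²] = 0.083333333 + (-0.5)² = 0.33333333
E[N²] = 13.5 + 4.5² = 33.75
Var(Z) = 0.33333333*33.75 - (-0.5*4.5)²
= 11.25 - 5.0625 = 6.1875

6.1875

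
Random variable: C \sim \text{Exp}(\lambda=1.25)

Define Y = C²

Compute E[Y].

Using E[X²] = Var(X) + (E[X])²:
E[C] = 0.8
Var(C) = 1/1.25^2 = 0.64
E[C²] = 0.64 + 0.8² = 0.64 + 0.64 = 1.28

1.28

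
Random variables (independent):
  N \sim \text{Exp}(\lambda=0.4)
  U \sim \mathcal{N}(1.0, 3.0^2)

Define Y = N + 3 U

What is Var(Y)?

For independent RVs: Var(aX + bY) = a²Var(X) + b²Var(Y)
Var(N) = 6.25
Var(U) = 9
Var(Y) = 1²*6.25 + 3²*9
= 1*6.25 + 9*9 = 87.25

87.25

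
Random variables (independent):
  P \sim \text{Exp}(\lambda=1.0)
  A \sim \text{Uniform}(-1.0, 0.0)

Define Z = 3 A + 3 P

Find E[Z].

E[Z] = 3*E[P] + 3*E[A]
E[P] = 1
E[A] = -0.5
E[Z] = 3*1 + 3*(-0.5) = 1.5

1.5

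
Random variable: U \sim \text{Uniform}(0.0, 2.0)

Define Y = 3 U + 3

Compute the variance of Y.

For Y = aU + b: Var(Y) = a² * Var(U)
Var(U) = (2 - 0)^2/12 = 0.33333333
Var(Y) = 3² * 0.33333333 = 9 * 0.33333333 = 3

3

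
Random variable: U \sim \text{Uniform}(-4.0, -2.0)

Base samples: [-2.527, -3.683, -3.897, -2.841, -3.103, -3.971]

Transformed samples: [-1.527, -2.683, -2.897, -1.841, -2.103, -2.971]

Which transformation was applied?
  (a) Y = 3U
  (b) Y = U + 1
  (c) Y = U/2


Checking option (b) Y = U + 1:
  U = -2.527 -> Y = -1.527 ✓
  U = -3.683 -> Y = -2.683 ✓
  U = -3.897 -> Y = -2.897 ✓
All samples match this transformation.

(b) U + 1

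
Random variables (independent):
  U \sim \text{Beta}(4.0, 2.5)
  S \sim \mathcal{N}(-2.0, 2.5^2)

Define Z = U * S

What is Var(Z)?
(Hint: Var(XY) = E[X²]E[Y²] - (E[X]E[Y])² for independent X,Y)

Var(XY) = E[X²]E[Y²] - (E[X]E[Y])²
E[U] = 0.61538462, Var(U) = 0.031558185
E[S] = -2, Var(S) = 6.25
E[U²] = 0.031558185 + 0.61538462² = 0.41025641
E[S²] = 6.25 + (-2)² = 10.25
Var(Z) = 0.41025641*10.25 - (0.61538462*(-2))²
= 4.2051282 - 1.5147929 = 2.6903353

2.6903353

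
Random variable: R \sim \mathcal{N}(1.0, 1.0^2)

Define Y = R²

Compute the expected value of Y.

E[R²] = Var(R) + (E[R])² = 1 + 1 = 2

2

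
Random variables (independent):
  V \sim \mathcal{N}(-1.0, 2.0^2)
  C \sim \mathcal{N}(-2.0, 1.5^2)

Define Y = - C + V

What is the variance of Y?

For independent RVs: Var(aX + bY) = a²Var(X) + b²Var(Y)
Var(V) = 4
Var(C) = 2.25
Var(Y) = 1²*4 + (-1)²*2.25
= 1*4 + 1*2.25 = 6.25

6.25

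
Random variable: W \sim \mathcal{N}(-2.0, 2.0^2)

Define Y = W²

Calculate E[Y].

E[W²] = Var(W) + (E[W])² = 4 + 4 = 8

8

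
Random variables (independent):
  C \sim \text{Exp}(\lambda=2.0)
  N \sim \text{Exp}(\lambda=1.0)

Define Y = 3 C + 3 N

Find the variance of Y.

For independent RVs: Var(aX + bY) = a²Var(X) + b²Var(Y)
Var(C) = 0.25
Var(N) = 1
Var(Y) = 3²*0.25 + 3²*1
= 9*0.25 + 9*1 = 11.25

11.25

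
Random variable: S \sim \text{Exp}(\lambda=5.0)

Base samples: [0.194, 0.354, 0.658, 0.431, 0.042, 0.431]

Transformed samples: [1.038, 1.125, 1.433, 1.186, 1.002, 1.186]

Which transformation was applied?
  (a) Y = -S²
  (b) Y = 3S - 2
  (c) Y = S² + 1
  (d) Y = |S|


Checking option (c) Y = S² + 1:
  S = 0.194 -> Y = 1.038 ✓
  S = 0.354 -> Y = 1.125 ✓
  S = 0.658 -> Y = 1.433 ✓
All samples match this transformation.

(c) S² + 1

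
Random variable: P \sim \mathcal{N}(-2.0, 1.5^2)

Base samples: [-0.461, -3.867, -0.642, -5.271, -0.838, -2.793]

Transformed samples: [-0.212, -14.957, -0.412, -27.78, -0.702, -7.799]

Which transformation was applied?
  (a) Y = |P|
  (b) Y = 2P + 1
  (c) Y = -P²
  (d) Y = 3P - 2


Checking option (c) Y = -P²:
  P = -0.461 -> Y = -0.212 ✓
  P = -3.867 -> Y = -14.957 ✓
  P = -0.642 -> Y = -0.412 ✓
All samples match this transformation.

(c) -P²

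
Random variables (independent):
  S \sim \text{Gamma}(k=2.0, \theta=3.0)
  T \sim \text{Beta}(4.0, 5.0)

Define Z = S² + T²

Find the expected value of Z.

E[Z] = E[S²] + E[T²]
E[S²] = Var(S) + E[S]² = 18 + 36 = 54
E[T²] = Var(T) + E[T]² = 0.024691358 + 0.19753086 = 0.22222222
E[Z] = 54 + 0.22222222 = 54.222222

54.222222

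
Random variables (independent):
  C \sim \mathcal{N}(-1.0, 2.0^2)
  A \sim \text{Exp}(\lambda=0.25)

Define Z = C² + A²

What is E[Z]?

E[Z] = E[C²] + E[A²]
E[C²] = Var(C) + E[C]² = 4 + 1 = 5
E[A²] = Var(A) + E[A]² = 16 + 16 = 32
E[Z] = 5 + 32 = 37

37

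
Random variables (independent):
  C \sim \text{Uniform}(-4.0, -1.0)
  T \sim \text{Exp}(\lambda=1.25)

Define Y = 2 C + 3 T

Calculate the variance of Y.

For independent RVs: Var(aX + bY) = a²Var(X) + b²Var(Y)
Var(C) = 0.75
Var(T) = 0.64
Var(Y) = 2²*0.75 + 3²*0.64
= 4*0.75 + 9*0.64 = 8.76

8.76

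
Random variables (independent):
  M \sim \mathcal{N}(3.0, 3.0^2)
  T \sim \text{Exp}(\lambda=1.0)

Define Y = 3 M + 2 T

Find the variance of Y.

For independent RVs: Var(aX + bY) = a²Var(X) + b²Var(Y)
Var(M) = 9
Var(T) = 1
Var(Y) = 3²*9 + 2²*1
= 9*9 + 4*1 = 85

85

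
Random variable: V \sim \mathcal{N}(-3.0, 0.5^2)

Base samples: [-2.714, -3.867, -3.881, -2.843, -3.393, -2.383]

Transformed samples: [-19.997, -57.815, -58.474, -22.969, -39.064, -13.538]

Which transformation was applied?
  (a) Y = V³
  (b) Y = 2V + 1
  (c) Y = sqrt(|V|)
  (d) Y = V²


Checking option (a) Y = V³:
  V = -2.714 -> Y = -19.997 ✓
  V = -3.867 -> Y = -57.815 ✓
  V = -3.881 -> Y = -58.474 ✓
All samples match this transformation.

(a) V³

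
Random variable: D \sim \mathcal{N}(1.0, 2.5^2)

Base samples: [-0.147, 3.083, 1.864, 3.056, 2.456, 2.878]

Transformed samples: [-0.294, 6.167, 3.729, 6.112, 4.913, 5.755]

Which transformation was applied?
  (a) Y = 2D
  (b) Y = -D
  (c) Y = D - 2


Checking option (a) Y = 2D:
  D = -0.147 -> Y = -0.294 ✓
  D = 3.083 -> Y = 6.167 ✓
  D = 1.864 -> Y = 3.729 ✓
All samples match this transformation.

(a) 2D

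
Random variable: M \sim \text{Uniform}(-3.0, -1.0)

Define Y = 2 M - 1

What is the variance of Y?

For Y = aM + b: Var(Y) = a² * Var(M)
Var(M) = (-1 + 3)^2/12 = 0.33333333
Var(Y) = 2² * 0.33333333 = 4 * 0.33333333 = 1.3333333

1.3333333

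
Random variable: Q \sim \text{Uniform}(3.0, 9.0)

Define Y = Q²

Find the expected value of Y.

Using E[X²] = Var(X) + (E[X])²:
E[Q] = 6
Var(Q) = (9 - 3)^2/12 = 3
E[Q²] = 3 + 6² = 3 + 36 = 39

39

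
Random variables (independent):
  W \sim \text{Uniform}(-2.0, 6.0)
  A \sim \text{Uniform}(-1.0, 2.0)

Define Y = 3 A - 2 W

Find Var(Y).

For independent RVs: Var(aX + bY) = a²Var(X) + b²Var(Y)
Var(W) = 5.3333333
Var(A) = 0.75
Var(Y) = (-2)²*5.3333333 + 3²*0.75
= 4*5.3333333 + 9*0.75 = 28.083333

28.083333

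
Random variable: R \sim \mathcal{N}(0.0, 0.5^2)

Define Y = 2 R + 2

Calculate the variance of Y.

For Y = aR + b: Var(Y) = a² * Var(R)
Var(R) = 0.5^2 = 0.25
Var(Y) = 2² * 0.25 = 4 * 0.25 = 1

1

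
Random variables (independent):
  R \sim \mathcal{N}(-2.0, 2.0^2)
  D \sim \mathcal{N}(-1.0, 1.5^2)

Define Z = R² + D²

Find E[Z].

E[Z] = E[R²] + E[D²]
E[R²] = Var(R) + E[R]² = 4 + 4 = 8
E[D²] = Var(D) + E[D]² = 2.25 + 1 = 3.25
E[Z] = 8 + 3.25 = 11.25

11.25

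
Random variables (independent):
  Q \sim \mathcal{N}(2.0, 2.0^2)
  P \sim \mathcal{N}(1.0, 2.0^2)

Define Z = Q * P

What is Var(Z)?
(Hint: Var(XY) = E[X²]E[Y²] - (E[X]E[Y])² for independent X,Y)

Var(XY) = E[X²]E[Y²] - (E[X]E[Y])²
E[Q] = 2, Var(Q) = 4
E[P] = 1, Var(P) = 4
E[Q²] = 4 + 2² = 8
E[P²] = 4 + 1² = 5
Var(Z) = 8*5 - (2*1)²
= 40 - 4 = 36

36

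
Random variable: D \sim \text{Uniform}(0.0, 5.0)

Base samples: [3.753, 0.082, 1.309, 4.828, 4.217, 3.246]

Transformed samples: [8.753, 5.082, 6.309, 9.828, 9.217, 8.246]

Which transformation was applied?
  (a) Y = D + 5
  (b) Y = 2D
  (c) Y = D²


Checking option (a) Y = D + 5:
  D = 3.753 -> Y = 8.753 ✓
  D = 0.082 -> Y = 5.082 ✓
  D = 1.309 -> Y = 6.309 ✓
All samples match this transformation.

(a) D + 5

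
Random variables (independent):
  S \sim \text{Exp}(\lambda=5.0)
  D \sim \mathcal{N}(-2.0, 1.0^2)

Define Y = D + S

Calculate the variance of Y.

For independent RVs: Var(aX + bY) = a²Var(X) + b²Var(Y)
Var(S) = 0.04
Var(D) = 1
Var(Y) = 1²*0.04 + 1²*1
= 1*0.04 + 1*1 = 1.04

1.04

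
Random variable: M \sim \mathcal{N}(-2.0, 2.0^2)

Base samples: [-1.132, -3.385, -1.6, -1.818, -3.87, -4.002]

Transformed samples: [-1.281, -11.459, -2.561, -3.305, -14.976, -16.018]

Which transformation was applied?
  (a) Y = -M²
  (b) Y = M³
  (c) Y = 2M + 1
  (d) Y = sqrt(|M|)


Checking option (a) Y = -M²:
  M = -1.132 -> Y = -1.281 ✓
  M = -3.385 -> Y = -11.459 ✓
  M = -1.6 -> Y = -2.561 ✓
All samples match this transformation.

(a) -M²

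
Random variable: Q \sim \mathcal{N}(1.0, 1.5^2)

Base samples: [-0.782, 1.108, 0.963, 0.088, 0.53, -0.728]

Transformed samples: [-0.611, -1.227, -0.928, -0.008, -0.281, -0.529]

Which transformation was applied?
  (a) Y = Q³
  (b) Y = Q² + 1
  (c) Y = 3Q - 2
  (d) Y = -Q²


Checking option (d) Y = -Q²:
  Q = -0.782 -> Y = -0.611 ✓
  Q = 1.108 -> Y = -1.227 ✓
  Q = 0.963 -> Y = -0.928 ✓
All samples match this transformation.

(d) -Q²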